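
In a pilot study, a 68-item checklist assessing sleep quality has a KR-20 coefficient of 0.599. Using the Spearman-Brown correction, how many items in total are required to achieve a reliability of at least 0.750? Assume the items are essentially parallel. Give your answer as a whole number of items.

n = 0.750 × (1 − 0.599) / [ 0.599 × (1 − 0.750) ]
n = 0.300750 / 0.149750 ≈ 2.0083
So the test needs 2.0083 × 68 ≈ 136.56 items; rounding up, 137.

137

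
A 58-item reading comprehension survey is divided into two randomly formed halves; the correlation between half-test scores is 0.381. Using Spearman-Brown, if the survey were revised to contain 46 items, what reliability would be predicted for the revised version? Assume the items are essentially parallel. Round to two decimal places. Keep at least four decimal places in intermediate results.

0.49

Full-test reliability from the split-half r: r_full = 2(0.381)/(1 + 0.381) = 0.5518
Then adjust to 46 items: n = 46/58 = 0.7931
r_new = n·r_full / (1 + (n − 1)·r_full) = 0.4376 / 0.8858 ≈ 0.4940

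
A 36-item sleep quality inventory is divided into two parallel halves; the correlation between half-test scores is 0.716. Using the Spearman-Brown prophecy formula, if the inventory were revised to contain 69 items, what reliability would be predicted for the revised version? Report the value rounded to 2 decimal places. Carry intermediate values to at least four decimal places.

0.91

Full-test reliability from the split-half r: r_full = 2(0.716)/(1 + 0.716) = 0.8345
Length factor from 36 to 69 items: n = 69/36 = 1.9167
r_new = n·r_full / (1 + (n − 1)·r_full) = 1.5995 / 1.7650 ≈ 0.9062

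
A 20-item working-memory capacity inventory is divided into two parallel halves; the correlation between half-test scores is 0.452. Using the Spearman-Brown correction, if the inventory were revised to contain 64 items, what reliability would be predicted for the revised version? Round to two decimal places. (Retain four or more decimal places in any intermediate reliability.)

Spearman-Brown correction (n = 2): r_full = 2·0.452/(1 + 0.452) = 0.6226
Then adjust to 64 items: n = 64/20 = 3.2000
r_new = n·r_full / (1 + (n − 1)·r_full) = 1.9923 / 2.3697 ≈ 0.8407

0.84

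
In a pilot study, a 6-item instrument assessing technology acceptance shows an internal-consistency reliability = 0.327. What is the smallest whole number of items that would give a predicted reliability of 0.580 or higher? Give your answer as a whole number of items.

18

Spearman-Brown solved for the length factor n:
n = r*(1 − r) / [ r (1 − r*) ]
n = 0.580 × (1 − 0.327) / [ 0.327 × (1 − 0.580) ]
  = 0.390340 / 0.137340 = 2.8421
Items needed = n × 6 = 2.8421 × 6 ≈ 17.05 → round up to 18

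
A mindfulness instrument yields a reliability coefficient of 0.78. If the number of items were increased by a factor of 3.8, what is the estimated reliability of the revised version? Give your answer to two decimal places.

0.93

By Spearman-Brown, r_new = n r / (1 + (n − 1) r).
r_new = (3.8 × 0.78) / (1 + (3.8 − 1) × 0.78)
r_new = 2.9640 / 3.1840 ≈ 0.9309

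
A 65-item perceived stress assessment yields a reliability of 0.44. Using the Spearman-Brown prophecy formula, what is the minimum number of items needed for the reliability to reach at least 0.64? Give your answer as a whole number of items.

n = 0.64(1 − 0.44) / [0.44(1 − 0.64)]
n = 0.3584 / 0.1584 ≈ 2.2626
2.2626 × 65 = 147.07 → 148 items

148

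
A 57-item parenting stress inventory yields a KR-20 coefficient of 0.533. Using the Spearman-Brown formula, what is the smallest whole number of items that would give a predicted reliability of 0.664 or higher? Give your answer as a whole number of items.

99

Rearranging the Spearman-Brown formula for n,
n = r_target (1 − r_old) / [ r_old (1 − r_target) ]
n = [0.664 × 0.467] / [0.533 × 0.336]
n = 0.310088 / 0.179088 ≈ 1.7315
So the test needs 1.7315 × 57 ≈ 98.70 items; rounding up, 99.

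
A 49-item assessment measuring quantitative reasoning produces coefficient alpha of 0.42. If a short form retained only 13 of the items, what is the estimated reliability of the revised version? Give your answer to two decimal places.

The new length is 13/49 = 0.2653 times the old.
By Spearman-Brown, r_new = n r / (1 + (n − 1) r).
r_new = (0.2653 × 0.42) / (1 + (0.2653 − 1) × 0.42)
r_new = 0.1114 / 0.6914 ≈ 0.1611

0.16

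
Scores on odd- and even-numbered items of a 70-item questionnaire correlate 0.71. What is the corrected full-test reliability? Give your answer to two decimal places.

0.83

Each half is half the length of the full test, so the full test is n = 2 times a half.
r_full = 2r_hh / (1 + r_hh) = 2 × 0.71 / (1 + 0.71)
r_full = 1.4200 / 1.7100 ≈ 0.8304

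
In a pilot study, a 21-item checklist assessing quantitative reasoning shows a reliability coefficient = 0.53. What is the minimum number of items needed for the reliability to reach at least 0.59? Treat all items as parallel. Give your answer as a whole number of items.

27

Spearman-Brown solved for the length factor n:
n = r*(1 − r) / [ r (1 − r*) ]
n = 0.59(1 − 0.53) / [0.53(1 − 0.59)]
n = 0.2773 / 0.2173 ≈ 1.2761
Items needed = n × 21 = 1.2761 × 21 ≈ 26.80 → round up to 27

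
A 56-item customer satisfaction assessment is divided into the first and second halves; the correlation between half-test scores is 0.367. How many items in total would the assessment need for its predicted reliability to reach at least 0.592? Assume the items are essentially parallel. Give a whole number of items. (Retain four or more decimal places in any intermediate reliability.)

Corrected full-test reliability: r_full = 2 × 0.367 / (1 + 0.367) ≈ 0.5369
Solve Spearman-Brown for n: n = 0.592(1 − 0.5369) / [0.5369(1 − 0.592)] = 1.2515
Items = 1.2515 × 56 ≈ 70.08 → 71

71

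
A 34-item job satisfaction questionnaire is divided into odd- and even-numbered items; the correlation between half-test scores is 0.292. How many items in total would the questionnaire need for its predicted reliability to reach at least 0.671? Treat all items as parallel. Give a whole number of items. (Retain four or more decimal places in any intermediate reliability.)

Corrected full-test reliability: r_full = 2 × 0.292 / (1 + 0.292) ≈ 0.4520
Solve Spearman-Brown for n: n = 0.671(1 − 0.4520) / [0.4520(1 − 0.671)] = 2.4727
Required items = 2.4727 × 34 = 84.07, so 85 items.

85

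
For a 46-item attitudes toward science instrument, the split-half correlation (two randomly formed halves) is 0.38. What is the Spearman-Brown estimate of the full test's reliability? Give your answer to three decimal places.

Apply the Spearman-Brown correction with n = 2:
r_full = 2(0.38) / (1 + 0.38)
       = 0.7600 / 1.3800 = 0.5507

0.551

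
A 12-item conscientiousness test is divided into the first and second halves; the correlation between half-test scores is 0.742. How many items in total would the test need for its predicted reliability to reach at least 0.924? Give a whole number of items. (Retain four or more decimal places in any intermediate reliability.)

Corrected full-test reliability: r_full = 2 × 0.742 / (1 + 0.742) ≈ 0.8519
n = r_tgt(1 − r_full) / [r_full(1 − r_tgt)] = 0.924 × 0.1481 / (0.8519 × 0.076) ≈ 2.1136
Required items = 2.1136 × 12 = 25.36, so 26 items.

26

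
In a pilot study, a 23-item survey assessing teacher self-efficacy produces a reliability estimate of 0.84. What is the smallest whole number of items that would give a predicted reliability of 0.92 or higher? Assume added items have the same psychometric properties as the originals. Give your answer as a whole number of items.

Invert Spearman-Brown to solve for n:
n = r_target (1 − r_old) / [ r_old (1 − r_target) ]
n = 0.92(1 − 0.84) / [0.84(1 − 0.92)]
n = 0.1472 / 0.0672 ≈ 2.1905
Items needed = n × 23 = 2.1905 × 23 ≈ 50.38 → round up to 51

51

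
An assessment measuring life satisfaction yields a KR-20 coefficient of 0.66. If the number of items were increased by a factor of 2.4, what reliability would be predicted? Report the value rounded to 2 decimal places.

0.82

r_new = 2.4·0.66 / [1 + (2.4 − 1)·0.66]
r_new = 1.5840 / 1.9240 ≈ 0.8233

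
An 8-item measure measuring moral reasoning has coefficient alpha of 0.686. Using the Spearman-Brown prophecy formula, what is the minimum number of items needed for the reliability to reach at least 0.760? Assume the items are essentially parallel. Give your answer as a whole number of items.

n = 0.760(1 − 0.686) / [0.686(1 − 0.760)]
n = 0.238640 / 0.164640 ≈ 1.4495
1.4495 × 8 = 11.60 → 12 items

12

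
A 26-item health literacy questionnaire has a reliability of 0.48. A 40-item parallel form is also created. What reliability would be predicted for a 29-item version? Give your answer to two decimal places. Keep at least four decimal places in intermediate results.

0.51

The 40-item form is not needed; work directly from the 26-item form with n = 29/26 = 1.1154.
r_{29} = n·r / (1 + (n − 1)·r) = 0.5354 / 1.0554 ≈ 0.5073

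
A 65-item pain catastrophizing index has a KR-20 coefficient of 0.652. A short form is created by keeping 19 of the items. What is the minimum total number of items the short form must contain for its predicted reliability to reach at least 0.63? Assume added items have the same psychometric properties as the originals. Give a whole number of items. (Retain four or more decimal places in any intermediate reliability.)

60

First, r for the 19-item form: n = 19/65 = 0.2923, so r_19 = 0.2923·0.652/(1 + (0.2923 − 1)·0.652) = 0.3539
Then solve for n' with r_old = 0.3539, r_target = 0.63: n' = 0.63(1 − 0.3539)/[0.3539(1 − 0.63)] = 3.1086
Total items = 3.1086 × 19 = 59.06, rounded up to 60.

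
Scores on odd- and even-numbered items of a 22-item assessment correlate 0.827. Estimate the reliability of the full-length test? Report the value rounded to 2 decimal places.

r_full = 2(0.827) / (1 + 0.827)
       = 1.6540 / 1.8270 = 0.9053

0.91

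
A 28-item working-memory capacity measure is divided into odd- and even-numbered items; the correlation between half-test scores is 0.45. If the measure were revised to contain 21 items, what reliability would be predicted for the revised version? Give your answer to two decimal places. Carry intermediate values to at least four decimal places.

Spearman-Brown correction (n = 2): r_full = 2·0.45/(1 + 0.45) = 0.6207
Then adjust to 21 items: n = 21/28 = 0.7500
r_new = n·r_full / (1 + (n − 1)·r_full) = 0.4655 / 0.8448 ≈ 0.5510

0.55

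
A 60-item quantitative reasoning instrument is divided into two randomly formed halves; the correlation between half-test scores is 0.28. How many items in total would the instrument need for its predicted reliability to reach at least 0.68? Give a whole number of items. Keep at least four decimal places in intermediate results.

164

Corrected full-test reliability: r_full = 2 × 0.28 / (1 + 0.28) ≈ 0.4375
Solve Spearman-Brown for n: n = 0.68(1 − 0.4375) / [0.4375(1 − 0.68)] = 2.7321
Required items = 2.7321 × 60 = 163.93, so 164 items.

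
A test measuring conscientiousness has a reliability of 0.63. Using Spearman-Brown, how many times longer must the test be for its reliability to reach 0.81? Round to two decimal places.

Rearranging the Spearman-Brown formula for n,
n = r*(1 − r) / [ r (1 − r*) ]
n = [0.81 × 0.37] / [0.63 × 0.19]
  = 0.2997 / 0.1197 = 2.5038

2.50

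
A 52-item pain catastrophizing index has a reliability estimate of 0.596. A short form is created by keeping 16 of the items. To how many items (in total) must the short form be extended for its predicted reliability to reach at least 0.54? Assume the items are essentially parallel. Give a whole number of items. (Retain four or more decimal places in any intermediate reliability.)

First, r for the 16-item form: n = 16/52 = 0.3077, so r_16 = 0.3077·0.596/(1 + (0.3077 − 1)·0.596) = 0.3122
Then solve for n' with r_old = 0.3122, r_target = 0.54: n' = 0.54(1 − 0.3122)/[0.3122(1 − 0.54)] = 2.5862
Total items = 2.5862 × 16 = 41.38, rounded up to 42.

42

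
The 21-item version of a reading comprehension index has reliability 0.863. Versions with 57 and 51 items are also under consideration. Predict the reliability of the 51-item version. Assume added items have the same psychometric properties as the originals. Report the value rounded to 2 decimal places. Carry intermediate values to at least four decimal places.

0.94

The 57-item form is not needed; work directly from the 21-item form with n = 51/21 = 2.4286.
r_{51} = n·r / (1 + (n − 1)·r) = 2.0959 / 2.2329 ≈ 0.9386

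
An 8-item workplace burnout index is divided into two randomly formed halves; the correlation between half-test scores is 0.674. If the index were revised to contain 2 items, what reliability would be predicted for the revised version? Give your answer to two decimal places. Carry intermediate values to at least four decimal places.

First correct the split-half correlation to full-test reliability: r_full = 2 × 0.674 / (1 + 0.674) ≈ 0.8053
Length factor from 8 to 2 items: n = 2/8 = 0.2500
r_new = n·r_full / (1 + (n − 1)·r_full) = 0.2013 / 0.3960 ≈ 0.5083

0.51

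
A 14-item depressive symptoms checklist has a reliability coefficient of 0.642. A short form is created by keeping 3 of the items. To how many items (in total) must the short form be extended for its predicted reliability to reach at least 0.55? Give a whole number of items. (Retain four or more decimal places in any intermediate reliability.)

Short-form reliability: n = 3/14 = 0.2143; r_3 = n·r/(1+(n−1)r) ≈ 0.2776
Then solve for n' with r_old = 0.2776, r_target = 0.55: n' = 0.55(1 − 0.2776)/[0.2776(1 − 0.55)] = 3.1806
Items = 3.1806 × 3 ≈ 9.54 → 10

10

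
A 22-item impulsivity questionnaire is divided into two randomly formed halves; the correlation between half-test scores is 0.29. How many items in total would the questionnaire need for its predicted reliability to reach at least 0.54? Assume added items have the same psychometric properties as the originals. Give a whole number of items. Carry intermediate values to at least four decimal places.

32

r_full = 2(0.29)/(1 + 0.29) = 0.4496
n = r_tgt(1 − r_full) / [r_full(1 − r_tgt)] = 0.54 × 0.5504 / (0.4496 × 0.46) ≈ 1.4371
Required items = 1.4371 × 22 = 31.62, so 32 items.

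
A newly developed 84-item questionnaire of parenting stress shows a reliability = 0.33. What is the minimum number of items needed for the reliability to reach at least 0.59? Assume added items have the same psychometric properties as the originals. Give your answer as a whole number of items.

Rearranging the Spearman-Brown formula for n,
n = r*(1 − r) / [ r (1 − r*) ]
n = [0.59 × 0.67] / [0.33 × 0.41]
n = 0.3953 / 0.1353 ≈ 2.9217
So the test needs 2.9217 × 84 ≈ 245.42 items; rounding up, 246.

246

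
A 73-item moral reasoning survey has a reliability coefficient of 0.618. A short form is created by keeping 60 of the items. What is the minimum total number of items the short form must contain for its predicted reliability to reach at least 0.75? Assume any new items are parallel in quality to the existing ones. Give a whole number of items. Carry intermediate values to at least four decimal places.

136

Short-form reliability: n = 60/73 = 0.8219; r_60 = n·r/(1+(n−1)r) ≈ 0.5708
Then solve for n' with r_old = 0.5708, r_target = 0.75: n' = 0.75(1 − 0.5708)/[0.5708(1 − 0.75)] = 2.2558
Items = 2.2558 × 60 ≈ 135.35 → 136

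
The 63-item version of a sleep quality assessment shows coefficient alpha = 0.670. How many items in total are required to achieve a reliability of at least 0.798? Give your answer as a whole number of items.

123

Invert Spearman-Brown to solve for n:
n = r*(1 − r) / [ r (1 − r*) ]
n = 0.798(1 − 0.670) / [0.670(1 − 0.798)]
n = 0.263340 / 0.135340 ≈ 1.9458
Items needed = n × 63 = 1.9458 × 63 ≈ 122.59 → round up to 123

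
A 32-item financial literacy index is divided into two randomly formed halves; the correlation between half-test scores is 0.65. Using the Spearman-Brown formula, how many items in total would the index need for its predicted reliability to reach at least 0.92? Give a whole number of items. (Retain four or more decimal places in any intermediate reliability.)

100

r_full = 2(0.65)/(1 + 0.65) = 0.7879
n = r_tgt(1 − r_full) / [r_full(1 − r_tgt)] = 0.92 × 0.2121 / (0.7879 × 0.08) ≈ 3.0958
Required items = 3.0958 × 32 = 99.07, so 100 items.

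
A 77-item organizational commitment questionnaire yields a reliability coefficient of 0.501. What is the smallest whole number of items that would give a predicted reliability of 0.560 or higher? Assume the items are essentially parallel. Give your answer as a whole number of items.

98

Spearman-Brown solved for the length factor n:
n = r_target (1 − r_old) / [ r_old (1 − r_target) ]
n = [0.560 × 0.499] / [0.501 × 0.440]
  = 0.279440 / 0.220440 = 1.2676
Items needed = n × 77 = 1.2676 × 77 ≈ 97.61 → round up to 98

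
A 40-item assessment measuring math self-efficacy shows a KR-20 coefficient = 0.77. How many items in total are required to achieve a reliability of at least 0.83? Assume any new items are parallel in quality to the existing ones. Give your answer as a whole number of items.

59

n = 0.83(1 − 0.77) / [0.77(1 − 0.83)]
  = 0.1909 / 0.1309 = 1.4584
1.4584 × 40 = 58.34 → 59 items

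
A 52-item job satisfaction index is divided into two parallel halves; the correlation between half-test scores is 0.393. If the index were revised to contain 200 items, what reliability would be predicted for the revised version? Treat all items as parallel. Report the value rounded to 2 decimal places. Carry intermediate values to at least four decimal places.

First correct the split-half correlation to full-test reliability: r_full = 2 × 0.393 / (1 + 0.393) ≈ 0.5642
Then adjust to 200 items: n = 200/52 = 3.8462
r_new = n·r_full / (1 + (n − 1)·r_full) = 2.1700 / 2.6058 ≈ 0.8328

0.83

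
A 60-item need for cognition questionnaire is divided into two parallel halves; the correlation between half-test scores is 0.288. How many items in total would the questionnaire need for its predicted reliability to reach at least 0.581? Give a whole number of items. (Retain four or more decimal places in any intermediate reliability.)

103

Corrected full-test reliability: r_full = 2 × 0.288 / (1 + 0.288) ≈ 0.4472
Solve Spearman-Brown for n: n = 0.581(1 − 0.4472) / [0.4472(1 − 0.581)] = 1.7141
Items = 1.7141 × 60 ≈ 102.85 → 103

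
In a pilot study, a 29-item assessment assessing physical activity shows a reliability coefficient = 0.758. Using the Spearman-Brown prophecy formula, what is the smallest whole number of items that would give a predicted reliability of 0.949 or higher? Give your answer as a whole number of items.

173

n = 0.949(1 − 0.758) / [0.758(1 − 0.949)]
n = 0.229658 / 0.038658 ≈ 5.9408
So the test needs 5.9408 × 29 ≈ 172.28 items; rounding up, 173.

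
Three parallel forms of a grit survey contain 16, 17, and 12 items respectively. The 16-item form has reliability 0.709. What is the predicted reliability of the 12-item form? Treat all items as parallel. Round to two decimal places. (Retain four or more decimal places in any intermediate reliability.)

0.65

The 17-item form is not needed; work directly from the 16-item form with n = 12/16 = 0.7500.
r_{12} = n·r / (1 + (n − 1)·r) = 0.5317 / 0.8227 ≈ 0.6463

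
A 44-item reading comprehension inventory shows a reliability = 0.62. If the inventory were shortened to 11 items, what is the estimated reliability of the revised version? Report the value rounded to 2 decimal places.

0.29

The new length is 11/44 = 0.25 times the old.
r_new = (0.25 × 0.62) / (1 + (0.25 − 1) × 0.62)
     = 0.1550 / 0.5350 = 0.2897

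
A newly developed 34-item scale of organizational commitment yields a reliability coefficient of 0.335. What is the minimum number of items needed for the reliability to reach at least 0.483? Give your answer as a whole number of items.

64

n = 0.483 × (1 − 0.335) / [ 0.335 × (1 − 0.483) ]
n = 0.321195 / 0.173195 ≈ 1.8545
1.8545 × 34 = 63.05 → 64 items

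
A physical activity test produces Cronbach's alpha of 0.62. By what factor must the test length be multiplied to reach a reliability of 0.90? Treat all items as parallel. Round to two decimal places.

Spearman-Brown solved for the length factor n:
n = r*(1 − r) / [ r (1 − r*) ]
n = 0.90 × (1 − 0.62) / [ 0.62 × (1 − 0.90) ]
n = 0.3420 / 0.0620 ≈ 5.5161

5.52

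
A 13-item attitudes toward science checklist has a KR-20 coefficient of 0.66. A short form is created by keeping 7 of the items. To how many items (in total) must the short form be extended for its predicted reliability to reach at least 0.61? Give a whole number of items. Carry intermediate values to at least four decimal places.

Short-form reliability: n = 7/13 = 0.5385; r_7 = n·r/(1+(n−1)r) ≈ 0.5111
Length factor from the short form to reach 0.61: n' = 0.61(1 − 0.5111) / [0.5111(1 − 0.61)] ≈ 1.4962
Items = 1.4962 × 7 ≈ 10.47 → 11

11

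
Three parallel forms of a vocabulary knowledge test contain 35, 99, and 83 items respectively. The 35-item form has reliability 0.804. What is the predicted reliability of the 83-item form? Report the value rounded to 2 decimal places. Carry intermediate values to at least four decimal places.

The 99-item form is not needed; work directly from the 35-item form with n = 83/35 = 2.3714.
r_{83} = n·r / (1 + (n − 1)·r) = 1.9066 / 2.1026 ≈ 0.9068

0.91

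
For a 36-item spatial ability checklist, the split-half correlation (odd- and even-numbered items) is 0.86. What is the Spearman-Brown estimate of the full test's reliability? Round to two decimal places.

The full test is twice the length of either half (n = 2).
r_full = 2r_hh / (1 + r_hh) = 2 × 0.86 / (1 + 0.86)
r_full = 1.7200 / 1.8600 ≈ 0.9247

0.92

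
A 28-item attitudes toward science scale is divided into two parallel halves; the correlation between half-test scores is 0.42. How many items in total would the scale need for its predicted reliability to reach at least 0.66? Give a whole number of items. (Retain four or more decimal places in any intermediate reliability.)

38

r_full = 2(0.42)/(1 + 0.42) = 0.5915
Solve Spearman-Brown for n: n = 0.66(1 − 0.5915) / [0.5915(1 − 0.66)] = 1.3406
Required items = 1.3406 × 28 = 37.54, so 38 items.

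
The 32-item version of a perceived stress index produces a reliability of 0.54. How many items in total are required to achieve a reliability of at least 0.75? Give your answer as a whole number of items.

82

Invert Spearman-Brown to solve for n:
n = r*(1 − r) / [ r (1 − r*) ]
n = 0.75(1 − 0.54) / [0.54(1 − 0.75)]
n = 0.3450 / 0.1350 ≈ 2.5556
Items needed = n × 32 = 2.5556 × 32 ≈ 81.78 → round up to 82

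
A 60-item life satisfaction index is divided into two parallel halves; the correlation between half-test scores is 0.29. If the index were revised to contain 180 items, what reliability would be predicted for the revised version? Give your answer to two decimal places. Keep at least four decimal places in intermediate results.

0.71

Full-test reliability from the split-half r: r_full = 2(0.29)/(1 + 0.29) = 0.4496
Then adjust to 180 items: n = 180/60 = 3.0000
r_new = n·r_full / (1 + (n − 1)·r_full) = 1.3488 / 1.8992 ≈ 0.7102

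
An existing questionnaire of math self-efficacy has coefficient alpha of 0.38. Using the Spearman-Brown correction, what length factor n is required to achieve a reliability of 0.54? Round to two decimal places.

1.92

n = 0.54 × (1 − 0.38) / [ 0.38 × (1 − 0.54) ]
  = 0.3348 / 0.1748 = 1.9153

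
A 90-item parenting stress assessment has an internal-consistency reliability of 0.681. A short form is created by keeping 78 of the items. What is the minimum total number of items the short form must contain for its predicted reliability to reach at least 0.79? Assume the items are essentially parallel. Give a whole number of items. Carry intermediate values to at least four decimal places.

159

Short-form reliability: n = 78/90 = 0.8667; r_78 = n·r/(1+(n−1)r) ≈ 0.6492
Then solve for n' with r_old = 0.6492, r_target = 0.79: n' = 0.79(1 − 0.6492)/[0.6492(1 − 0.79)] = 2.0328
Items = 2.0328 × 78 ≈ 158.56 → 159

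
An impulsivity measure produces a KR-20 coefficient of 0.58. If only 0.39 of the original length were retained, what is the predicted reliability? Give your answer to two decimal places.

Spearman-Brown: r_new = n·r / (1 + (n − 1)·r)
r_new = (0.39 × 0.58) / (1 + (0.39 − 1) × 0.58)
     = 0.2262 / 0.6462 = 0.3500

0.35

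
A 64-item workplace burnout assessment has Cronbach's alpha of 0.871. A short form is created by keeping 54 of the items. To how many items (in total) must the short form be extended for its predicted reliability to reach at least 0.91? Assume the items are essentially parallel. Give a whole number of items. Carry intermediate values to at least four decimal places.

96

First, r for the 54-item form: n = 54/64 = 0.8438, so r_54 = 0.8438·0.871/(1 + (0.8438 − 1)·0.871) = 0.8507
Then solve for n' with r_old = 0.8507, r_target = 0.91: n' = 0.91(1 − 0.8507)/[0.8507(1 − 0.91)] = 1.7745
Items = 1.7745 × 54 ≈ 95.82 → 96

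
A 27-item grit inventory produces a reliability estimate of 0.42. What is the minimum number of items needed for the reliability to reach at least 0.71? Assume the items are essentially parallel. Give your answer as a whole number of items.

92

n = [0.71 × 0.58] / [0.42 × 0.29]
  = 0.4118 / 0.1218 = 3.3810
So the test needs 3.3810 × 27 ≈ 91.29 items; rounding up, 92.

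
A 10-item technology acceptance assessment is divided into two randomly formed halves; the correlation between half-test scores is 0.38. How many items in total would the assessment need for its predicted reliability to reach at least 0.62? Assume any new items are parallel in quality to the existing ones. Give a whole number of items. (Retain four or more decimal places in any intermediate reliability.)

14

r_full = 2(0.38)/(1 + 0.38) = 0.5507
n = r_tgt(1 − r_full) / [r_full(1 − r_tgt)] = 0.62 × 0.4493 / (0.5507 × 0.38) ≈ 1.3312
Required items = 1.3312 × 10 = 13.31, so 14 items.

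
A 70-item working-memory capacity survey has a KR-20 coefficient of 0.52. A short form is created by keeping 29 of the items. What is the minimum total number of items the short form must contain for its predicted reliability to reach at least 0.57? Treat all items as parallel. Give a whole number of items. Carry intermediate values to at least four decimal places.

86

First, r for the 29-item form: n = 29/70 = 0.4143, so r_29 = 0.4143·0.52/(1 + (0.4143 − 1)·0.52) = 0.3098
Then solve for n' with r_old = 0.3098, r_target = 0.57: n' = 0.57(1 − 0.3098)/[0.3098(1 − 0.57)] = 2.9532
Items = 2.9532 × 29 ≈ 85.64 → 86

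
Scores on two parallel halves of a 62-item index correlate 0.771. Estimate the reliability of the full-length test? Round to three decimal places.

0.871

The full test is twice the length of either half (n = 2).
r_full = 2r_hh / (1 + r_hh) = 2 × 0.771 / (1 + 0.771)
r_full = 1.5420 / 1.7710 ≈ 0.8707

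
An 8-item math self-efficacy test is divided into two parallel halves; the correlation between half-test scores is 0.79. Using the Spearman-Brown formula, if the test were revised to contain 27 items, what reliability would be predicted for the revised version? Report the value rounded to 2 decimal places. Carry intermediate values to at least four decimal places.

0.96

First correct the split-half correlation to full-test reliability: r_full = 2 × 0.79 / (1 + 0.79) ≈ 0.8827
Then adjust to 27 items: n = 27/8 = 3.3750
r_new = n·r_full / (1 + (n − 1)·r_full) = 2.9791 / 3.0964 ≈ 0.9621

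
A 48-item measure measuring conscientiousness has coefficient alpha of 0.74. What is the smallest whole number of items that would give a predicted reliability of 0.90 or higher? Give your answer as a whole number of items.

Spearman-Brown solved for the length factor n:
n = r_target (1 − r_old) / [ r_old (1 − r_target) ]
n = 0.90 × (1 − 0.74) / [ 0.74 × (1 − 0.90) ]
  = 0.2340 / 0.0740 = 3.1622
Items needed = n × 48 = 3.1622 × 48 ≈ 151.79 → round up to 152

152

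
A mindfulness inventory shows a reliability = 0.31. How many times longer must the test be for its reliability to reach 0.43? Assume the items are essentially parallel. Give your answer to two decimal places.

1.68

Invert Spearman-Brown to solve for n:
n = r_target (1 − r_old) / [ r_old (1 − r_target) ]
n = 0.43 × (1 − 0.31) / [ 0.31 × (1 − 0.43) ]
  = 0.2967 / 0.1767 = 1.6791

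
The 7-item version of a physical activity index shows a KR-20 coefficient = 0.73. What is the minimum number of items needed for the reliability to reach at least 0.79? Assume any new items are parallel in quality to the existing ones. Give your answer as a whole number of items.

Rearranging the Spearman-Brown formula for n,
n = r_target (1 − r_old) / [ r_old (1 − r_target) ]
n = 0.79 × (1 − 0.73) / [ 0.73 × (1 − 0.79) ]
  = 0.2133 / 0.1533 = 1.3914
1.3914 × 7 = 9.74 → 10 items

10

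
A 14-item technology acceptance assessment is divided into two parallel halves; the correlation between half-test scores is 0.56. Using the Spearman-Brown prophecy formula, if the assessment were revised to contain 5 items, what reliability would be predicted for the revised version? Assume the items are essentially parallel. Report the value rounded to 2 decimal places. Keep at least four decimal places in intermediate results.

Full-test reliability from the split-half r: r_full = 2(0.56)/(1 + 0.56) = 0.7179
Then adjust to 5 items: n = 5/14 = 0.3571
r_new = n·r_full / (1 + (n − 1)·r_full) = 0.2564 / 0.5385 ≈ 0.4761

0.48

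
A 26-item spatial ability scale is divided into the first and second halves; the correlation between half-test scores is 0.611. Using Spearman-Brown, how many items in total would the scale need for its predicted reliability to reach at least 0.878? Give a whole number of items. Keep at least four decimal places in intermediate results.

60

Corrected full-test reliability: r_full = 2 × 0.611 / (1 + 0.611) ≈ 0.7585
n = r_tgt(1 − r_full) / [r_full(1 − r_tgt)] = 0.878 × 0.2415 / (0.7585 × 0.122) ≈ 2.2914
Required items = 2.2914 × 26 = 59.58, so 60 items.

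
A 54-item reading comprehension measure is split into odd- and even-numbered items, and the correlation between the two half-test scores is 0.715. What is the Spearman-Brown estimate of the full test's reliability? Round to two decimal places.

The full test is twice the length of either half (n = 2).
r_full = 2(0.715) / (1 + 0.715)
       = 1.4300 / 1.7150 = 0.8338

0.83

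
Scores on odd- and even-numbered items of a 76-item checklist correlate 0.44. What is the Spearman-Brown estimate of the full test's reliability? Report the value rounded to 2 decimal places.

0.61

Apply the Spearman-Brown correction with n = 2:
r_full = 2r_hh / (1 + r_hh) = 2 × 0.44 / (1 + 0.44)
r_full = 0.8800 / 1.4400 ≈ 0.6111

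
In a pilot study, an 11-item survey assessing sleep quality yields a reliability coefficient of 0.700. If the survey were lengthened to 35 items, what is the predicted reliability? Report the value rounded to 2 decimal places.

The new length is 35/11 = 3.1818 times the old.
Spearman-Brown: r_new = n·r / (1 + (n − 1)·r)
r_new = 3.1818·0.700 / [1 + (3.1818 − 1)·0.700]
r_new = 2.2273 / 2.5273 ≈ 0.8813

0.88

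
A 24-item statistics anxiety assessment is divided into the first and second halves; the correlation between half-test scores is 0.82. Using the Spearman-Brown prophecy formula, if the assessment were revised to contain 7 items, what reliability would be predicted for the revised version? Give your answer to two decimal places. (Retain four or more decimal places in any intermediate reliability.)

Spearman-Brown correction (n = 2): r_full = 2·0.82/(1 + 0.82) = 0.9011
Then adjust to 7 items: n = 7/24 = 0.2917
r_new = n·r_full / (1 + (n − 1)·r_full) = 0.2629 / 0.3618 ≈ 0.7266

0.73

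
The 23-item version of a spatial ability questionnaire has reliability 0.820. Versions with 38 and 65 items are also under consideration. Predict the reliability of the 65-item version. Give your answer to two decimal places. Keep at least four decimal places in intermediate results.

Only the ratio of lengths matters: n = 65/23 = 2.8261
r_{65} = n·r / (1 + (n − 1)·r) = 2.3174 / 2.4974 ≈ 0.9279

0.93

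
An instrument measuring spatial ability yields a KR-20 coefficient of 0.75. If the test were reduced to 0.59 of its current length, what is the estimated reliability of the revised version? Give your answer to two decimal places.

0.64

By Spearman-Brown, r_new = n r / (1 + (n − 1) r).
r_new = (0.59 × 0.75) / (1 + (0.59 − 1) × 0.75)
r_new = 0.4425 / 0.6925 ≈ 0.6390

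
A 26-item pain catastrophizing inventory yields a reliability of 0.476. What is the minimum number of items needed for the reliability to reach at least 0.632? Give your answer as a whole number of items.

Spearman-Brown solved for the length factor n:
n = r*(1 − r) / [ r (1 − r*) ]
n = [0.632 × 0.524] / [0.476 × 0.368]
  = 0.331168 / 0.175168 = 1.8906
Items needed = n × 26 = 1.8906 × 26 ≈ 49.16 → round up to 50

50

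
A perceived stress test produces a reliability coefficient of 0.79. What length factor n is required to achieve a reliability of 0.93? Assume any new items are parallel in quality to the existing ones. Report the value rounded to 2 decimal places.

Spearman-Brown solved for the length factor n:
n = r_target (1 − r_old) / [ r_old (1 − r_target) ]
n = 0.93 × (1 − 0.79) / [ 0.79 × (1 − 0.93) ]
n = 0.1953 / 0.0553 ≈ 3.5316

3.53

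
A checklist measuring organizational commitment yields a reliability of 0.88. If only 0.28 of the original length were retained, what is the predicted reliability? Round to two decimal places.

Apply the Spearman-Brown prophecy formula, r' = nr / [1 + (n − 1)r]:
r_new = (0.28 × 0.88) / (1 + (0.28 − 1) × 0.88)
     = 0.2464 / 0.3664 = 0.6725

0.67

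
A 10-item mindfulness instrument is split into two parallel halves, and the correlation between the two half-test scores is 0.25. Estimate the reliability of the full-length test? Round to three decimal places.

0.400

Each half is half the length of the full test, so the full test is n = 2 times a half.
r_full = 2r_hh / (1 + r_hh) = 2 × 0.25 / (1 + 0.25)
r_full = 0.5000 / 1.2500 ≈ 0.4000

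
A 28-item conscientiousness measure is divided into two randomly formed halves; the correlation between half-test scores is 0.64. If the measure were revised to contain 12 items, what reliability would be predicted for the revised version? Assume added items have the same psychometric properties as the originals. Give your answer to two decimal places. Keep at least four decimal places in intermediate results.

Full-test reliability from the split-half r: r_full = 2(0.64)/(1 + 0.64) = 0.7805
Then adjust to 12 items: n = 12/28 = 0.4286
r_new = n·r_full / (1 + (n − 1)·r_full) = 0.3345 / 0.5540 ≈ 0.6038

0.60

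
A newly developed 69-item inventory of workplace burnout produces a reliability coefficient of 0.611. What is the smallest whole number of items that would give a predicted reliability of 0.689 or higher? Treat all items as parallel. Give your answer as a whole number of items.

n = 0.689 × (1 − 0.611) / [ 0.611 × (1 − 0.689) ]
  = 0.268021 / 0.190021 = 1.4105
So the test needs 1.4105 × 69 ≈ 97.32 items; rounding up, 98.

98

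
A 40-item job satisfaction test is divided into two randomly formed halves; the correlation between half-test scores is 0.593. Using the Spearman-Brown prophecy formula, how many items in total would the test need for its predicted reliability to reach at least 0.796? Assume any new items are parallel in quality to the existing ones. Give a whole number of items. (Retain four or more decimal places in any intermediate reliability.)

r_full = 2(0.593)/(1 + 0.593) = 0.7445
Solve Spearman-Brown for n: n = 0.796(1 − 0.7445) / [0.7445(1 − 0.796)] = 1.3391
Items = 1.3391 × 40 ≈ 53.56 → 54

54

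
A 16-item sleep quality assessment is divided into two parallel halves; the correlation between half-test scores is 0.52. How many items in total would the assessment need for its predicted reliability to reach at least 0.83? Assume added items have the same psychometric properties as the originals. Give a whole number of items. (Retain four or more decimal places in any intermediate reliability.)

Corrected full-test reliability: r_full = 2 × 0.52 / (1 + 0.52) ≈ 0.6842
Solve Spearman-Brown for n: n = 0.83(1 − 0.6842) / [0.6842(1 − 0.83)] = 2.2535
Items = 2.2535 × 16 ≈ 36.06 → 37

37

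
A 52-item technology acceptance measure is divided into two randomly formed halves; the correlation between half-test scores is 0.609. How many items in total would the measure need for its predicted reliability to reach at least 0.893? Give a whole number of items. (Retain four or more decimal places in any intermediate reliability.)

Corrected full-test reliability: r_full = 2 × 0.609 / (1 + 0.609) ≈ 0.7570
n = r_tgt(1 − r_full) / [r_full(1 − r_tgt)] = 0.893 × 0.2430 / (0.7570 × 0.107) ≈ 2.6790
Items = 2.6790 × 52 ≈ 139.31 → 140

140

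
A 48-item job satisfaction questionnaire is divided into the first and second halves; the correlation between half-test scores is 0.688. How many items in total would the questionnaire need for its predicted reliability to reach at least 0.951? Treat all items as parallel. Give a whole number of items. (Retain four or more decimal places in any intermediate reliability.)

r_full = 2(0.688)/(1 + 0.688) = 0.8152
n = r_tgt(1 − r_full) / [r_full(1 − r_tgt)] = 0.951 × 0.1848 / (0.8152 × 0.049) ≈ 4.3997
Required items = 4.3997 × 48 = 211.19, so 212 items.

212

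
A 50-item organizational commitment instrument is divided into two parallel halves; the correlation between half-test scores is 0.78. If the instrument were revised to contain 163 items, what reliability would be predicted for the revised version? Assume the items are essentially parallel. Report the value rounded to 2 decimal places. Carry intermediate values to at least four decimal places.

Full-test reliability from the split-half r: r_full = 2(0.78)/(1 + 0.78) = 0.8764
Then adjust to 163 items: n = 163/50 = 3.2600
r_new = n·r_full / (1 + (n − 1)·r_full) = 2.8571 / 2.9807 ≈ 0.9585

0.96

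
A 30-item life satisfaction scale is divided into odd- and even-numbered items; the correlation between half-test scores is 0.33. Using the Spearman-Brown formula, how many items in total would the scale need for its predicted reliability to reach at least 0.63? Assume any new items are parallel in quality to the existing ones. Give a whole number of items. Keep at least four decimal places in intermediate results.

Corrected full-test reliability: r_full = 2 × 0.33 / (1 + 0.33) ≈ 0.4962
n = r_tgt(1 − r_full) / [r_full(1 − r_tgt)] = 0.63 × 0.5038 / (0.4962 × 0.37) ≈ 1.7288
Items = 1.7288 × 30 ≈ 51.86 → 52

52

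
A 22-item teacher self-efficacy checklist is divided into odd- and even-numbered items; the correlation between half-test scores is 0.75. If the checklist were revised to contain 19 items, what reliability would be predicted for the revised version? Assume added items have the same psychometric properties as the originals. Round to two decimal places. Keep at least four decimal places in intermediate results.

0.84

Full-test reliability from the split-half r: r_full = 2(0.75)/(1 + 0.75) = 0.8571
Length factor from 22 to 19 items: n = 19/22 = 0.8636
r_new = n·r_full / (1 + (n − 1)·r_full) = 0.7402 / 0.8831 ≈ 0.8382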